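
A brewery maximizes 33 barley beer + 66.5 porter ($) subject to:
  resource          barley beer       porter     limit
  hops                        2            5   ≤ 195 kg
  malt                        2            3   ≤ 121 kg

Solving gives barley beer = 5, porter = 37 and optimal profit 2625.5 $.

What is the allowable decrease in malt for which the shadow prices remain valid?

4

Binding constraints: hops, malt. The basis is B = [[2,5],[2,3]] with det -4.
Per unit decrease in malt, x* moves by d = (-1.25, 0.5).
The basis stays optimal until barley beer reaches 0; allowable decrease = 4 kg.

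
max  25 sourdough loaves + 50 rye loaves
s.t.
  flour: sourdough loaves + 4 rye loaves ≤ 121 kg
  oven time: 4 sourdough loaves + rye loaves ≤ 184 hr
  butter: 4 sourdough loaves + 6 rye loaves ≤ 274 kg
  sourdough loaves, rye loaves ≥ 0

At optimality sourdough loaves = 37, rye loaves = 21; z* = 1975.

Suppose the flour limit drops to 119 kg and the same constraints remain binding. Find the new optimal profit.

Binding: flour and butter. Non-binding: oven time (15 unused).
Since oven time is not tight, its dual is 0.
From A_Bᵀ y = c: 1·y_flour + 4·y_butter = 25; 4·y_flour + 6·y_butter = 50.
→ y_flour = 5 and y_butter = 5.
Δz = y_flour·Δb = 5 × (-2) = -10, so new z* = 1975 − 10 = 1965.

1965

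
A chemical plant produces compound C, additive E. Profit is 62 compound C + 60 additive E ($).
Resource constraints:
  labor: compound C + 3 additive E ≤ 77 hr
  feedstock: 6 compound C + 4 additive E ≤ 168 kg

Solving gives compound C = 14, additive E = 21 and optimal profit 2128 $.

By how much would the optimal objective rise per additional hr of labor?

At the optimum: labor uses 77 of 77 (binding); feedstock uses 168 of 168 (binding).
The binding rows give the dual system: 1·y_labor + 6·y_feedstock = 62 and 3·y_labor + 4·y_feedstock = 60.
Solving: y_labor = 8, y_feedstock = 9.
Shadow price of labor = 8.

8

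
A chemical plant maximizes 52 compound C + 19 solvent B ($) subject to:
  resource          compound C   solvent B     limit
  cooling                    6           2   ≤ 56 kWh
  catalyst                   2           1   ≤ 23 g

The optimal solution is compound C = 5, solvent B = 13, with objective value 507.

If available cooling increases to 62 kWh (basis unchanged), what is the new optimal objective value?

549

Check each constraint at x*: cooling 56/56 (tight); catalyst 23/23 (tight).
From A_Bᵀ y = c: 6·y_cooling + 2·y_catalyst = 52; 2·y_cooling + 1·y_catalyst = 19.
→ y_cooling = 7 and y_catalyst = 5.
Δz = y_cooling·Δb = 7 × (6) = 42, so new z* = 507 + 42 = 549.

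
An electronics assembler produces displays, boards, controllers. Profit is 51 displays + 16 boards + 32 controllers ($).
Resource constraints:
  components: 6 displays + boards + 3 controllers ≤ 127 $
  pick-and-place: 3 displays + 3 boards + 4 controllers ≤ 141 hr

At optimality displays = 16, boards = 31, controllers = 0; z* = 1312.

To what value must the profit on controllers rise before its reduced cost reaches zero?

Check each constraint at x*: components 127/127 (tight); pick-and-place 141/141 (tight).
The binding rows give the dual system: 6·y_components + 3·y_pick-and-place = 51 and 1·y_components + 3·y_pick-and-place = 16.
→ y_components = 7 and y_pick-and-place = 3.
controllers enters the basis when its profit ≥ yᵀa₃ = 7·3 + 3·4 = 33.

33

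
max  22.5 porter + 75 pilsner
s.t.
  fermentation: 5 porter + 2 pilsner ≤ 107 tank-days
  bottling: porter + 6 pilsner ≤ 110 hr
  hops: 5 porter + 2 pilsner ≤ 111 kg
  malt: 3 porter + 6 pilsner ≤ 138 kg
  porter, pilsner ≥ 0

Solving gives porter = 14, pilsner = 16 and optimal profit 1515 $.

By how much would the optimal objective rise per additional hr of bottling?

At the optimum: fermentation uses 102 of 107 (slack = 5); bottling uses 110 of 110 (binding); hops uses 102 of 111 (slack = 9); malt uses 138 of 138 (binding).
Since fermentation, hops are not tight, their duals are 0.
The binding rows give the dual system: 1·y_bottling + 3·y_malt = 22.5 and 6·y_bottling + 6·y_malt = 75.
→ y_bottling = 7.5 and y_malt = 5.
Shadow price of bottling = 7.5.

7.5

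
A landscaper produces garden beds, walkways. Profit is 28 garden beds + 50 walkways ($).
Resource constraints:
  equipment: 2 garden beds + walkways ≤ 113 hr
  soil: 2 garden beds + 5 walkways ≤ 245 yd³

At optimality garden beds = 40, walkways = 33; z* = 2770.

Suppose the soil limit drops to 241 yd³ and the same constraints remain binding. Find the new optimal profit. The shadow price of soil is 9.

2734

Δb = -4, so new z* = 2770 + (9)·(-4) = 2770 − 36 = 2734.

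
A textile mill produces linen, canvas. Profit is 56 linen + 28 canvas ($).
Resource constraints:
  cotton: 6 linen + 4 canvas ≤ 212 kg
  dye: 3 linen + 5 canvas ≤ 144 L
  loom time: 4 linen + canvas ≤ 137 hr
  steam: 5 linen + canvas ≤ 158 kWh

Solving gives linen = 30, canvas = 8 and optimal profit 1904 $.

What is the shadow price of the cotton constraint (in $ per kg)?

6

At the optimum: cotton uses 212 of 212 (binding); dye uses 130 of 144 (slack = 14); loom time uses 128 of 137 (slack = 9); steam uses 158 of 158 (binding).
By complementary slackness, y = 0 for the non-binding constraints.
From A_Bᵀ y = c: 6·y_cotton + 5·y_steam = 56; 4·y_cotton + 1·y_steam = 28.
→ y_cotton = 6 and y_steam = 4.
Shadow price of cotton = 6.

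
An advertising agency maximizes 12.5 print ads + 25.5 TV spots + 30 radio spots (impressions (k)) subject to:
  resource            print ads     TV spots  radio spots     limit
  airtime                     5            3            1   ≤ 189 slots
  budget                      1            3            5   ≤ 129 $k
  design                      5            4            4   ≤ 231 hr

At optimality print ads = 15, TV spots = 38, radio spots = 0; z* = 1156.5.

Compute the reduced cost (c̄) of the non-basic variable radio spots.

At the optimum: airtime uses 189 of 189 (binding); budget uses 129 of 129 (binding); design uses 227 of 231 (slack = 4).
By complementary slackness, y = 0 for the non-binding constraint.
The binding rows give the dual system: 5·y_airtime + 1·y_budget = 12.5 and 3·y_airtime + 3·y_budget = 25.5.
Solving: y_airtime = 1, y_budget = 7.5.
Reduced cost of radio spots: c₃ − yᵀa₃ = 30 − (1·1 + 7.5·5) = 30 − 38.5 = -8.5.

-8.5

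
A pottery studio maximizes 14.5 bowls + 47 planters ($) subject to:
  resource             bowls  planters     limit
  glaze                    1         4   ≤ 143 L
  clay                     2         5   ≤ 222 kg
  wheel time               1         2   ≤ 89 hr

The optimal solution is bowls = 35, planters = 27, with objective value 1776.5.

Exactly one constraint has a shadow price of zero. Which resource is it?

clay

glaze: 143/143 (binding)
clay: 205/222 (slack 17)
wheel time: 89/89 (binding)
By complementary slackness, a constraint with positive slack has shadow price 0 → clay.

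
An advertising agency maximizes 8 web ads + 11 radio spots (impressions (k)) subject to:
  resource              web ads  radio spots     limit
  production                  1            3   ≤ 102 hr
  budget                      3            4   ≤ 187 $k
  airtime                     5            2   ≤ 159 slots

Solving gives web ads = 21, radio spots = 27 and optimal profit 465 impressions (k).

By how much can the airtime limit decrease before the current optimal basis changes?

Binding constraints: production, airtime. The basis is B = [[1,3],[5,2]] with det -13.
Per unit decrease in airtime, x* moves by d = (-0.2308, 0.0769).
The basis stays optimal until web ads reaches 0; allowable decrease = 91 slots.

91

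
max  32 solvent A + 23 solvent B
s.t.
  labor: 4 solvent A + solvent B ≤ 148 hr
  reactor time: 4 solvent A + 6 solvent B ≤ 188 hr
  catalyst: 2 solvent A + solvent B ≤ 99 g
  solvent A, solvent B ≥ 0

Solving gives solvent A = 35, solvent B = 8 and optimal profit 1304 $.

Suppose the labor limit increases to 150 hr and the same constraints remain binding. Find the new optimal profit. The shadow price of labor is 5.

1314

Δb = 2, so new z* = 1304 + (5)·(2) = 1304 + 10 = 1314.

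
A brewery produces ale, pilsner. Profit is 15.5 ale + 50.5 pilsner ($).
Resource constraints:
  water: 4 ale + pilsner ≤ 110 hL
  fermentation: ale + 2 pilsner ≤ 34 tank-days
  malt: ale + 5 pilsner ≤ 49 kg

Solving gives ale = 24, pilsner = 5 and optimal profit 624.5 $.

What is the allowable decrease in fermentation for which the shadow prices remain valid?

Binding constraints: fermentation, malt. The basis is B = [[1,2],[1,5]] with det 3.
Per unit decrease in fermentation, x* moves by d = (-1.6667, 0.3333).
The basis stays optimal until ale reaches 0; allowable decrease = 14.4 tank-days.

14.4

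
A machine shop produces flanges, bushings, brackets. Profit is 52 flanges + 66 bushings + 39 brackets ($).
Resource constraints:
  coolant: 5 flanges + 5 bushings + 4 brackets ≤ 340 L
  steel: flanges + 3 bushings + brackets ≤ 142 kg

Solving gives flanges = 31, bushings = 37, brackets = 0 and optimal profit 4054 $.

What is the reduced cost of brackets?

Check each constraint at x*: coolant 340/340 (tight); steel 142/142 (tight).
From A_Bᵀ y = c: 5·y_coolant + 1·y_steel = 52; 5·y_coolant + 3·y_steel = 66.
→ y_coolant = 9 and y_steel = 7.
Reduced cost of brackets: c₃ − yᵀa₃ = 39 − (9·4 + 7·1) = 39 − 43 = -4.

-4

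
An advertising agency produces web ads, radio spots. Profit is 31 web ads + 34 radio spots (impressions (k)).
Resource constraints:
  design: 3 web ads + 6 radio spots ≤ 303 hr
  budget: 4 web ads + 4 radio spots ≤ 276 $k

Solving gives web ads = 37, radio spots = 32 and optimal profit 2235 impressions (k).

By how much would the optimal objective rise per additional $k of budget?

7

At the optimum: design uses 303 of 303 (binding); budget uses 276 of 276 (binding).
The binding rows give the dual system: 3·y_design + 4·y_budget = 31 and 6·y_design + 4·y_budget = 34.
This yields shadow prices y_design = 1, y_budget = 7.
Shadow price of budget = 7.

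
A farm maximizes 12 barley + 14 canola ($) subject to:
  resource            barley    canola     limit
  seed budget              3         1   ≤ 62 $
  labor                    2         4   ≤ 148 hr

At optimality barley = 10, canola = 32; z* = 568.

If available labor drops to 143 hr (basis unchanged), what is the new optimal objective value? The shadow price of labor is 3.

553

Δb = -5, so new z* = 568 + (3)·(-5) = 568 − 15 = 553.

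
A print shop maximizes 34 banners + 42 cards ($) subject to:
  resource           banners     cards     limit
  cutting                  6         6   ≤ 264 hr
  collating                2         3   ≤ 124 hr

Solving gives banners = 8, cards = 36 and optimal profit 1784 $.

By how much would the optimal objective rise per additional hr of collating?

Both cutting and collating are binding at x*.
From A_Bᵀ y = c: 6·y_cutting + 2·y_collating = 34; 6·y_cutting + 3·y_collating = 42.
Solving: y_cutting = 3, y_collating = 8.
Shadow price of collating = 8.

8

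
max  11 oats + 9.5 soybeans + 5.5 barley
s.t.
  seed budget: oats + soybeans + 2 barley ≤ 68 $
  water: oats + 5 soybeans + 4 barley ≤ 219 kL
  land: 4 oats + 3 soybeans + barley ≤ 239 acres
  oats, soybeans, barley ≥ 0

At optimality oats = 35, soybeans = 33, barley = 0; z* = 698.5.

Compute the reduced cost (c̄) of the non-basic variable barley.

-6

Check each constraint at x*: seed budget 68/68 (tight); water 200/219 (slack 19); land 239/239 (tight).
Since water is not tight, its dual is 0.
The binding rows give the dual system: 1·y_seed budget + 4·y_land = 11 and 1·y_seed budget + 3·y_land = 9.5.
This yields shadow prices y_seed budget = 5, y_land = 1.5.
Reduced cost of barley: c₃ − yᵀa₃ = 5.5 − (5·2 + 1.5·1) = 5.5 − 11.5 = -6.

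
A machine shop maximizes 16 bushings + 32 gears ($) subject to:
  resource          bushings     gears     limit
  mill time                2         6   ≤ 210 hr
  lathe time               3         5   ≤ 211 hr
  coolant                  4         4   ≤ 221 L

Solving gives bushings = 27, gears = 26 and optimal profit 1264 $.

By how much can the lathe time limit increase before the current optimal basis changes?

4.5

Binding constraints: mill time, lathe time. The basis is B = [[2,6],[3,5]] with det -8.
Per unit increase in lathe time, x* moves by d = (0.75, -0.25).
The basis stays optimal until coolant becomes binding; allowable increase = 4.5 hr.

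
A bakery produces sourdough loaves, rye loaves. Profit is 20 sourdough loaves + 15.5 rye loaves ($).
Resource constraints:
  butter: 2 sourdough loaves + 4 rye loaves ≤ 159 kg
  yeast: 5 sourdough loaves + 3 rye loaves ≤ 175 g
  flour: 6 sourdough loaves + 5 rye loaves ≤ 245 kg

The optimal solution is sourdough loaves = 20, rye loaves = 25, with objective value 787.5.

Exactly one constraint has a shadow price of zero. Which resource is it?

butter: 140/159 (slack 19)
yeast: 175/175 (binding)
flour: 245/245 (binding)
By complementary slackness, a constraint with positive slack has shadow price 0 → butter.

butter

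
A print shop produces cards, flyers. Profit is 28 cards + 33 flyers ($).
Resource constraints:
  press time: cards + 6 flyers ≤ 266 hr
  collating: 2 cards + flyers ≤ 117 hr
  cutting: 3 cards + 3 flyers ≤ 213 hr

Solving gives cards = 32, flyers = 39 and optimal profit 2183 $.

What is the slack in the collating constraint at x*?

14

collating used = 2·32 + 1·39 = 103; slack = 117 − 103 = 14.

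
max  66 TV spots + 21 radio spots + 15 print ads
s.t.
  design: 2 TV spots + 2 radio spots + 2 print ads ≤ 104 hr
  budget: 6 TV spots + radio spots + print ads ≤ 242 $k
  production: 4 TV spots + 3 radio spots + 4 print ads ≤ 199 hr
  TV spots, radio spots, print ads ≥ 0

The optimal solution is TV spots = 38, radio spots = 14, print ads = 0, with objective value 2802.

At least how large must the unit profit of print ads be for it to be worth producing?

21

Check each constraint at x*: design 104/104 (tight); budget 242/242 (tight); production 194/199 (slack 5).
Slack constraints have shadow price 0 (complementary slackness).
The binding rows give the dual system: 2·y_design + 6·y_budget = 66 and 2·y_design + 1·y_budget = 21.
→ y_design = 6 and y_budget = 9.
print ads enters the basis when its profit ≥ yᵀa₃ = 6·2 + 9·1 = 21.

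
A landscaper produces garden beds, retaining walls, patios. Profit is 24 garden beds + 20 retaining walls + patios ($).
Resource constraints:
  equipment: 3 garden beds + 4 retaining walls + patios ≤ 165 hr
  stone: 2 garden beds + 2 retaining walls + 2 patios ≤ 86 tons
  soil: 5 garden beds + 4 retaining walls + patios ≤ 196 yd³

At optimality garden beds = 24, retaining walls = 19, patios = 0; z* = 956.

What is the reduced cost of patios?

Binding: stone and soil. Non-binding: equipment (17 unused).
Slack constraints have shadow price 0 (complementary slackness).
Dual feasibility on the basic columns requires 2·y_stone + 5·y_soil = 24, 2·y_stone + 4·y_soil = 20.
This yields shadow prices y_stone = 2, y_soil = 4.
Reduced cost of patios: c₃ − yᵀa₃ = 1 − (2·2 + 4·1) = 1 − 8 = -7.

-7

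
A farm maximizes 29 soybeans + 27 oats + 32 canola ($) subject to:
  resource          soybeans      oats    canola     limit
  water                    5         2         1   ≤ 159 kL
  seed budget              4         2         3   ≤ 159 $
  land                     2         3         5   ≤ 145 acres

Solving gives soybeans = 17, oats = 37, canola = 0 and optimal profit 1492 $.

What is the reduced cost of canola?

Binding: water and land. Non-binding: seed budget (17 unused).
Slack constraints have shadow price 0 (complementary slackness).
From A_Bᵀ y = c: 5·y_water + 2·y_land = 29; 2·y_water + 3·y_land = 27.
→ y_water = 3 and y_land = 7.
Reduced cost of canola: c₃ − yᵀa₃ = 32 − (3·1 + 7·5) = 32 − 38 = -6.

-6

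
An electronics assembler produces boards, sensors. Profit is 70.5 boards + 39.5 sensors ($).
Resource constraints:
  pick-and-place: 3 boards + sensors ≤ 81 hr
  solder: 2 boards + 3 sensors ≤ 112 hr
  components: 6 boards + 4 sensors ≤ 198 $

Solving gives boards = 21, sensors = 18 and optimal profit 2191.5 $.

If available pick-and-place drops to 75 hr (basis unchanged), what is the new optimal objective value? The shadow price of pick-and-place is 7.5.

2146.5

Δb = -6, so new z* = 2191.5 + (7.5)·(-6) = 2191.5 − 45 = 2146.5.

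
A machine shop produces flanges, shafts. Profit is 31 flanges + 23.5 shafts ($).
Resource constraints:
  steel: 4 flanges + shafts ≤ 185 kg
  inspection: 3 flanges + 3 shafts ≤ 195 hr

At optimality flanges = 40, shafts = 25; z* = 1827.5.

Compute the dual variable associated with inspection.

Both steel and inspection are binding at x*.
Dual feasibility on the basic columns requires 4·y_steel + 3·y_inspection = 31, 1·y_steel + 3·y_inspection = 23.5.
→ y_steel = 2.5 and y_inspection = 7.
Shadow price of inspection = 7.

7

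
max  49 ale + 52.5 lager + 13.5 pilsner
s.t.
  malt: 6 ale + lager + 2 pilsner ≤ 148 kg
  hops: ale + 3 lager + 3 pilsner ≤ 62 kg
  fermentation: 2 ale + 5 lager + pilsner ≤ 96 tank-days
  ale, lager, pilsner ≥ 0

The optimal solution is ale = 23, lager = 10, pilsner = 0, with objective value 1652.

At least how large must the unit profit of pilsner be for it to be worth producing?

19.5

Check each constraint at x*: malt 148/148 (tight); hops 53/62 (slack 9); fermentation 96/96 (tight).
Since hops is not tight, its dual is 0.
Dual feasibility on the basic columns requires 6·y_malt + 2·y_fermentation = 49, 1·y_malt + 5·y_fermentation = 52.5.
→ y_malt = 5 and y_fermentation = 9.5.
pilsner enters the basis when its profit ≥ yᵀa₃ = 5·2 + 9.5·1 = 19.5.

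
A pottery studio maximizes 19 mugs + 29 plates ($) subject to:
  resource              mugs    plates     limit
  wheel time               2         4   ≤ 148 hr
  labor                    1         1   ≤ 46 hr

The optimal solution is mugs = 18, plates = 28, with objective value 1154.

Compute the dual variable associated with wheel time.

At the optimum: wheel time uses 148 of 148 (binding); labor uses 46 of 46 (binding).
The binding rows give the dual system: 2·y_wheel time + 1·y_labor = 19 and 4·y_wheel time + 1·y_labor = 29.
Solving: y_wheel time = 5, y_labor = 9.
Shadow price of wheel time = 5.

5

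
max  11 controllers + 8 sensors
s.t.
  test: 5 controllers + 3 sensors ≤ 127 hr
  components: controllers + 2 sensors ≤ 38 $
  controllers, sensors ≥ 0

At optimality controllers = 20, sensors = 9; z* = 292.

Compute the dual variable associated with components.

Both test and components are binding at x*.
From A_Bᵀ y = c: 5·y_test + 1·y_components = 11; 3·y_test + 2·y_components = 8.
Solving: y_test = 2, y_components = 1.
Shadow price of components = 1.

1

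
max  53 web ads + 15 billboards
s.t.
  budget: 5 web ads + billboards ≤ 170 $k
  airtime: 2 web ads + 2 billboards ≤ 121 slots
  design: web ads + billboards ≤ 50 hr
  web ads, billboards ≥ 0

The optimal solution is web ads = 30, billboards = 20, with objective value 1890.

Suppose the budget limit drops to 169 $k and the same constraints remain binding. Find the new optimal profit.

Binding: budget and design. Non-binding: airtime (21 unused).
Slack constraints have shadow price 0 (complementary slackness).
Dual feasibility on the basic columns requires 5·y_budget + 1·y_design = 53, 1·y_budget + 1·y_design = 15.
→ y_budget = 9.5 and y_design = 5.5.
Δz = y_budget·Δb = 9.5 × (-1) = -9.5, so new z* = 1890 − 9.5 = 1880.5.

1880.5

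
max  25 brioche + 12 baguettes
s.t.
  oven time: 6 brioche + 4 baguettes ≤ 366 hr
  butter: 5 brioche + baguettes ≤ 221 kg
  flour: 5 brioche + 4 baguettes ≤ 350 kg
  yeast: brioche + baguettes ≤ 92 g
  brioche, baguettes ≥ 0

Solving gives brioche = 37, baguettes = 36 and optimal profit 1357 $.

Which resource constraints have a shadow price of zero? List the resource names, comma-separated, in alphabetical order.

flour, yeast

oven time: 366/366 (binding)
butter: 221/221 (binding)
flour: 329/350 (slack 21)
yeast: 73/92 (slack 19)
By complementary slackness, a constraint with positive slack has shadow price 0 → flour, yeast.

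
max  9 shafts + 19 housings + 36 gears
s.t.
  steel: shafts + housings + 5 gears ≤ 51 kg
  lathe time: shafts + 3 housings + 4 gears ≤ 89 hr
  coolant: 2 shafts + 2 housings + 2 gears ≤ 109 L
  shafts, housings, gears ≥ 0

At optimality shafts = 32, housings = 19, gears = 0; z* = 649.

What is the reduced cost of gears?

-4

Check each constraint at x*: steel 51/51 (tight); lathe time 89/89 (tight); coolant 102/109 (slack 7).
Since coolant is not tight, its dual is 0.
From A_Bᵀ y = c: 1·y_steel + 1·y_lathe time = 9; 1·y_steel + 3·y_lathe time = 19.
Solving: y_steel = 4, y_lathe time = 5.
Reduced cost of gears: c₃ − yᵀa₃ = 36 − (4·5 + 5·4) = 36 − 40 = -4.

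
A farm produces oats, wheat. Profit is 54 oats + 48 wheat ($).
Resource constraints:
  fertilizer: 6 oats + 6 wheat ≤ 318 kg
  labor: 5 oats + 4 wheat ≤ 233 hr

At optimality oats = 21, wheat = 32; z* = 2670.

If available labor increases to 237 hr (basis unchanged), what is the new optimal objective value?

2694

Check each constraint at x*: fertilizer 318/318 (tight); labor 233/233 (tight).
From A_Bᵀ y = c: 6·y_fertilizer + 5·y_labor = 54; 6·y_fertilizer + 4·y_labor = 48.
Solving: y_fertilizer = 4, y_labor = 6.
Δz = y_labor·Δb = 6 × (4) = 24, so new z* = 2670 + 24 = 2694.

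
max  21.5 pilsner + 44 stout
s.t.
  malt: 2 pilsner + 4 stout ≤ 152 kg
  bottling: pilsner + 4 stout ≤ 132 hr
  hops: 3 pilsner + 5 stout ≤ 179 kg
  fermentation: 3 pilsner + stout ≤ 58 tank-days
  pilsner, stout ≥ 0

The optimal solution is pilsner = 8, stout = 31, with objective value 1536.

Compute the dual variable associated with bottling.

Binding: bottling and hops. Non-binding: malt (12 unused), fermentation (3 unused).
Slack constraints have shadow price 0 (complementary slackness).
From A_Bᵀ y = c: 1·y_bottling + 3·y_hops = 21.5; 4·y_bottling + 5·y_hops = 44.
This yields shadow prices y_bottling = 3.5, y_hops = 6.
Shadow price of bottling = 3.5.

3.5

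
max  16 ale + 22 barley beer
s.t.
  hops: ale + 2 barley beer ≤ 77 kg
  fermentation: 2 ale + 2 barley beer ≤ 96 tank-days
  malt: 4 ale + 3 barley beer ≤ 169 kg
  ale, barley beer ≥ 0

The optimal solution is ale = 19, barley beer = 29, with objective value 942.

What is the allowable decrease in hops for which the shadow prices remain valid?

6

Binding constraints: hops, fermentation. The basis is B = [[1,2],[2,2]] with det -2.
Per unit decrease in hops, x* moves by d = (1, -1).
The basis stays optimal until malt becomes binding; allowable decrease = 6 kg.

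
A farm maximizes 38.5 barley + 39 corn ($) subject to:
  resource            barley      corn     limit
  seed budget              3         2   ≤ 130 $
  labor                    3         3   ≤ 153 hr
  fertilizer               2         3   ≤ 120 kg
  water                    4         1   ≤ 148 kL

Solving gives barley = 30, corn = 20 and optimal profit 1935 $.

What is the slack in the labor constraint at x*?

labor used = 3·30 + 3·20 = 150; slack = 153 − 150 = 3.

3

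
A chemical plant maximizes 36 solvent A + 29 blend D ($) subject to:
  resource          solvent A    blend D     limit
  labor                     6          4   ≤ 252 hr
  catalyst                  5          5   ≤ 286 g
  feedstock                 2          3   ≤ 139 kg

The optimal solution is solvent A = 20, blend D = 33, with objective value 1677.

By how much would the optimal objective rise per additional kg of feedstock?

Check each constraint at x*: labor 252/252 (tight); catalyst 265/286 (slack 21); feedstock 139/139 (tight).
By complementary slackness, y = 0 for the non-binding constraint.
From A_Bᵀ y = c: 6·y_labor + 2·y_feedstock = 36; 4·y_labor + 3·y_feedstock = 29.
Solving: y_labor = 5, y_feedstock = 3.
Shadow price of feedstock = 3.

3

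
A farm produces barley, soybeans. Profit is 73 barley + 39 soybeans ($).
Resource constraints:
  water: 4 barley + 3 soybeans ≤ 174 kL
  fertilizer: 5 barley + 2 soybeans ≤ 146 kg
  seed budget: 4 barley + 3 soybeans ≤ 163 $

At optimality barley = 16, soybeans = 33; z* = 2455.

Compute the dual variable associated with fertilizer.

9

Check each constraint at x*: water 163/174 (slack 11); fertilizer 146/146 (tight); seed budget 163/163 (tight).
Slack constraints have shadow price 0 (complementary slackness).
From A_Bᵀ y = c: 5·y_fertilizer + 4·y_seed budget = 73; 2·y_fertilizer + 3·y_seed budget = 39.
This yields shadow prices y_fertilizer = 9, y_seed budget = 7.
Shadow price of fertilizer = 9.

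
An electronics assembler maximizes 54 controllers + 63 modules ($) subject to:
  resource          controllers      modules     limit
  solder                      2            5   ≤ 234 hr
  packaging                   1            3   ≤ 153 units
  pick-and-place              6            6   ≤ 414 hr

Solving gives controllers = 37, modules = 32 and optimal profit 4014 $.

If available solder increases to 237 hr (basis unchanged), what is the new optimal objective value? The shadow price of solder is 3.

Δb = 3, so new z* = 4014 + (3)·(3) = 4014 + 9 = 4023.

4023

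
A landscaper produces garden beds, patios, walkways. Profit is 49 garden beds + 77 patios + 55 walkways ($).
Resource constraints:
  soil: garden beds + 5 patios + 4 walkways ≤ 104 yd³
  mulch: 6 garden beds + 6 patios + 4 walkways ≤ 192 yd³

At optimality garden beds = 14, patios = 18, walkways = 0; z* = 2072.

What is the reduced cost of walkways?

-1

At the optimum: soil uses 104 of 104 (binding); mulch uses 192 of 192 (binding).
The binding rows give the dual system: 1·y_soil + 6·y_mulch = 49 and 5·y_soil + 6·y_mulch = 77.
This yields shadow prices y_soil = 7, y_mulch = 7.
Reduced cost of walkways: c₃ − yᵀa₃ = 55 − (7·4 + 7·4) = 55 − 56 = -1.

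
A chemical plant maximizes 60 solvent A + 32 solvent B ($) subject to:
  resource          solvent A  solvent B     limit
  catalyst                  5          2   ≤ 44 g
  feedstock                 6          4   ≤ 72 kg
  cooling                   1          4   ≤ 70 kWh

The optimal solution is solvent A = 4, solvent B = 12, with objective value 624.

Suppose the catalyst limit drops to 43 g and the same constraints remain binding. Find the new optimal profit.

Binding: catalyst and feedstock. Non-binding: cooling (18 unused).
Slack constraints have shadow price 0 (complementary slackness).
The binding rows give the dual system: 5·y_catalyst + 6·y_feedstock = 60 and 2·y_catalyst + 4·y_feedstock = 32.
Solving: y_catalyst = 6, y_feedstock = 5.
Δz = y_catalyst·Δb = 6 × (-1) = -6, so new z* = 624 − 6 = 618.

618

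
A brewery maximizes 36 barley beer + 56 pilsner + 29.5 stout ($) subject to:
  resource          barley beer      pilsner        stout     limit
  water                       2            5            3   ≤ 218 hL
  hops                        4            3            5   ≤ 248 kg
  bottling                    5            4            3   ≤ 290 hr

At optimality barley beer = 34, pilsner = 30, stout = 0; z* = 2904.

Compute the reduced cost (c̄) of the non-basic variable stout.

Check each constraint at x*: water 218/218 (tight); hops 226/248 (slack 22); bottling 290/290 (tight).
Slack constraints have shadow price 0 (complementary slackness).
The binding rows give the dual system: 2·y_water + 5·y_bottling = 36 and 5·y_water + 4·y_bottling = 56.
This yields shadow prices y_water = 8, y_bottling = 4.
Reduced cost of stout: c₃ − yᵀa₃ = 29.5 − (8·3 + 4·3) = 29.5 − 36 = -6.5.

-6.5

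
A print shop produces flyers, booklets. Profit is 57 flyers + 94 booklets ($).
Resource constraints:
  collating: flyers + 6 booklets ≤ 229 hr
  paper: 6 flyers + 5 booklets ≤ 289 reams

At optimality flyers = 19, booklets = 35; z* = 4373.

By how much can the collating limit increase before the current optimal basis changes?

117.8

Binding constraints: collating, paper. The basis is B = [[1,6],[6,5]] with det -31.
Per unit increase in collating, x* moves by d = (-0.1613, 0.1935).
The basis stays optimal until flyers reaches 0; allowable increase = 117.8 hr.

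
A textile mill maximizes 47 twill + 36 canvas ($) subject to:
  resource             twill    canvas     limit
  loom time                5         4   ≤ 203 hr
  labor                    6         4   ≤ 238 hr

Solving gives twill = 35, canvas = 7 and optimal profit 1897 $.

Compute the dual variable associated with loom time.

Check each constraint at x*: loom time 203/203 (tight); labor 238/238 (tight).
The binding rows give the dual system: 5·y_loom time + 6·y_labor = 47 and 4·y_loom time + 4·y_labor = 36.
Solving: y_loom time = 7, y_labor = 2.
Shadow price of loom time = 7.

7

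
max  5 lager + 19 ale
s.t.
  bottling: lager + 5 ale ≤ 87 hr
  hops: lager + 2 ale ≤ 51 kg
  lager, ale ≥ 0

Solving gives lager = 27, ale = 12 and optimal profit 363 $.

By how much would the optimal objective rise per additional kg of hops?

2

Both bottling and hops are binding at x*.
Dual feasibility on the basic columns requires 1·y_bottling + 1·y_hops = 5, 5·y_bottling + 2·y_hops = 19.
→ y_bottling = 3 and y_hops = 2.
Shadow price of hops = 2.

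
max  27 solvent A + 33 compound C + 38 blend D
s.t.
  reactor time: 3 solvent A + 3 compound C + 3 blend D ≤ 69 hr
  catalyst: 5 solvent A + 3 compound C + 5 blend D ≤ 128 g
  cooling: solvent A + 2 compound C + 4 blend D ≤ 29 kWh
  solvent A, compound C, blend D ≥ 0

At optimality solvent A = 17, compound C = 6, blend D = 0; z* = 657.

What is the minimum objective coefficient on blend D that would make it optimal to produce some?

45

At the optimum: reactor time uses 69 of 69 (binding); catalyst uses 103 of 128 (slack = 25); cooling uses 29 of 29 (binding).
Since catalyst is not tight, its dual is 0.
The binding rows give the dual system: 3·y_reactor time + 1·y_cooling = 27 and 3·y_reactor time + 2·y_cooling = 33.
Solving: y_reactor time = 7, y_cooling = 6.
blend D enters the basis when its profit ≥ yᵀa₃ = 7·3 + 6·4 = 45.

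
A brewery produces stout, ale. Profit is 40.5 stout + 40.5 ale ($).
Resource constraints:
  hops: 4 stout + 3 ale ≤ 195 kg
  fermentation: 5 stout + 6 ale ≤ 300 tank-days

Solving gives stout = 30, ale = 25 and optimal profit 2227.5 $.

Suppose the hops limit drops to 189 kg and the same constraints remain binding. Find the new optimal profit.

Check each constraint at x*: hops 195/195 (tight); fermentation 300/300 (tight).
From A_Bᵀ y = c: 4·y_hops + 5·y_fermentation = 40.5; 3·y_hops + 6·y_fermentation = 40.5.
Solving: y_hops = 4.5, y_fermentation = 4.5.
Δz = y_hops·Δb = 4.5 × (-6) = -27, so new z* = 2227.5 − 27 = 2200.5.

2200.5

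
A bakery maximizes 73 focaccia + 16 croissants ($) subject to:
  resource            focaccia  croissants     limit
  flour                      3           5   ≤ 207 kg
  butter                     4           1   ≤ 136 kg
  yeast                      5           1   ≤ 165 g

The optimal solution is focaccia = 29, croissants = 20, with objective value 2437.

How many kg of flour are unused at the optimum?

flour used = 3·29 + 5·20 = 187; slack = 207 − 187 = 20.

20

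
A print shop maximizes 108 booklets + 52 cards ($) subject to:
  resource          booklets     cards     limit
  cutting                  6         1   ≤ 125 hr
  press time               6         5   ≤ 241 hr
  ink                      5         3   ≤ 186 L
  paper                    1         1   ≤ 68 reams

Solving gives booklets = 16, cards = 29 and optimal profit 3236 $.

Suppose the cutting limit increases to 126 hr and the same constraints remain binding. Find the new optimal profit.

Check each constraint at x*: cutting 125/125 (tight); press time 241/241 (tight); ink 167/186 (slack 19); paper 45/68 (slack 23).
Slack constraints have shadow price 0 (complementary slackness).
Dual feasibility on the basic columns requires 6·y_cutting + 6·y_press time = 108, 1·y_cutting + 5·y_press time = 52.
This yields shadow prices y_cutting = 9.5, y_press time = 8.5.
Δz = y_cutting·Δb = 9.5 × (1) = 9.5, so new z* = 3236 + 9.5 = 3245.5.

3245.5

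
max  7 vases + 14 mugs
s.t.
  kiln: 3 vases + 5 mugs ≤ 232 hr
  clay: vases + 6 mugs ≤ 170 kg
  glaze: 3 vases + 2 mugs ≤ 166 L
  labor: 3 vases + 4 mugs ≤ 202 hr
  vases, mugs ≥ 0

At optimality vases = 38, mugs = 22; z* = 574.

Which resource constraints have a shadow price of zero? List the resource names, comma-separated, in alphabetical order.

glaze, kiln

kiln: 224/232 (slack 8)
clay: 170/170 (binding)
glaze: 158/166 (slack 8)
labor: 202/202 (binding)
By complementary slackness, a constraint with positive slack has shadow price 0 → glaze, kiln.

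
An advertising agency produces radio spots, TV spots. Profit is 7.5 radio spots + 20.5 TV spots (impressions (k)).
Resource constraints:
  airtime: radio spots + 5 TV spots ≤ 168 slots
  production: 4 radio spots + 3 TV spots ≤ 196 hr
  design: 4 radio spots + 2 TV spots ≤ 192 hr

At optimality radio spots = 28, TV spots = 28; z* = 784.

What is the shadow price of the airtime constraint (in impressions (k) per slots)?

3.5

Check each constraint at x*: airtime 168/168 (tight); production 196/196 (tight); design 168/192 (slack 24).
Slack constraints have shadow price 0 (complementary slackness).
Dual feasibility on the basic columns requires 1·y_airtime + 4·y_production = 7.5, 5·y_airtime + 3·y_production = 20.5.
Solving: y_airtime = 3.5, y_production = 1.
Shadow price of airtime = 3.5.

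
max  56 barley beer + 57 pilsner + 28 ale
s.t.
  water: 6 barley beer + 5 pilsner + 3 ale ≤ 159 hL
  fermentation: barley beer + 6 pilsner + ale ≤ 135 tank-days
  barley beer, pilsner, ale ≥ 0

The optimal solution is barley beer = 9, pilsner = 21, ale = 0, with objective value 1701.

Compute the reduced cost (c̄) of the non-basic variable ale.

At the optimum: water uses 159 of 159 (binding); fermentation uses 135 of 135 (binding).
From A_Bᵀ y = c: 6·y_water + 1·y_fermentation = 56; 5·y_water + 6·y_fermentation = 57.
This yields shadow prices y_water = 9, y_fermentation = 2.
Reduced cost of ale: c₃ − yᵀa₃ = 28 − (9·3 + 2·1) = 28 − 29 = -1.

-1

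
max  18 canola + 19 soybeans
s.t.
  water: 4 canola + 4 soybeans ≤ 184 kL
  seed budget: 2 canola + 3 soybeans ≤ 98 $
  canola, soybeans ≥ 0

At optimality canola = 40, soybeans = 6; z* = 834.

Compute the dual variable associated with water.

Both water and seed budget are binding at x*.
From A_Bᵀ y = c: 4·y_water + 2·y_seed budget = 18; 4·y_water + 3·y_seed budget = 19.
Solving: y_water = 4, y_seed budget = 1.
Shadow price of water = 4.

4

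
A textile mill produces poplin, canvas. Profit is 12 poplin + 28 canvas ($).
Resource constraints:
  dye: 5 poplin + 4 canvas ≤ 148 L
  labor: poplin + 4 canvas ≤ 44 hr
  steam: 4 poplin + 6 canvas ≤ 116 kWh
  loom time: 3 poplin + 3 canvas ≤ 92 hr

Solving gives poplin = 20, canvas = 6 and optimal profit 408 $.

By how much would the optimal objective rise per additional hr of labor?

At the optimum: dye uses 124 of 148 (slack = 24); labor uses 44 of 44 (binding); steam uses 116 of 116 (binding); loom time uses 78 of 92 (slack = 14).
By complementary slackness, y = 0 for the non-binding constraints.
Dual feasibility on the basic columns requires 1·y_labor + 4·y_steam = 12, 4·y_labor + 6·y_steam = 28.
→ y_labor = 4 and y_steam = 2.
Shadow price of labor = 4.

4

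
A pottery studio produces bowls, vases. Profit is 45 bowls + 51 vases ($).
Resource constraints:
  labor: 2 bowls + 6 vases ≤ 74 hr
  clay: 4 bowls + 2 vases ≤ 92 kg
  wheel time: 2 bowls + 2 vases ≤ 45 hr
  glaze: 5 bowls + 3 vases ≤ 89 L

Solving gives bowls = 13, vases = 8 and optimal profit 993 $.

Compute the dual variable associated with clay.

0

At the optimum: labor uses 74 of 74 (binding); clay uses 68 of 92 (slack = 24); wheel time uses 42 of 45 (slack = 3); glaze uses 89 of 89 (binding).
By complementary slackness, y = 0 for the non-binding constraints.
Dual feasibility on the basic columns requires 2·y_labor + 5·y_glaze = 45, 6·y_labor + 3·y_glaze = 51.
This yields shadow prices y_labor = 5, y_glaze = 7.
Shadow price of clay = 0.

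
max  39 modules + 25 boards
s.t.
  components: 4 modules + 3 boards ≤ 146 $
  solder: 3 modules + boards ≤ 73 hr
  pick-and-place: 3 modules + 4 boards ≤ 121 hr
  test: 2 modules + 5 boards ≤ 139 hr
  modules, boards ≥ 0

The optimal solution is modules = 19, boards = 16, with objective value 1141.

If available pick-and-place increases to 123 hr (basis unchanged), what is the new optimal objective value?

Check each constraint at x*: components 124/146 (slack 22); solder 73/73 (tight); pick-and-place 121/121 (tight); test 118/139 (slack 21).
Since components, test are not tight, their duals are 0.
From A_Bᵀ y = c: 3·y_solder + 3·y_pick-and-place = 39; 1·y_solder + 4·y_pick-and-place = 25.
This yields shadow prices y_solder = 9, y_pick-and-place = 4.
Δz = y_pick-and-place·Δb = 4 × (2) = 8, so new z* = 1141 + 8 = 1149.

1149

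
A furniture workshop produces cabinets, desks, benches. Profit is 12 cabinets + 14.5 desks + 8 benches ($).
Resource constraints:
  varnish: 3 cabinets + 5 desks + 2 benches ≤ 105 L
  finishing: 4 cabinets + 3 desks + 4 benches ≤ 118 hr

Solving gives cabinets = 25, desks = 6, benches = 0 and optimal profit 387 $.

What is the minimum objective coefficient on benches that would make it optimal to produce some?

10

Check each constraint at x*: varnish 105/105 (tight); finishing 118/118 (tight).
Dual feasibility on the basic columns requires 3·y_varnish + 4·y_finishing = 12, 5·y_varnish + 3·y_finishing = 14.5.
Solving: y_varnish = 2, y_finishing = 1.5.
benches enters the basis when its profit ≥ yᵀa₃ = 2·2 + 1.5·4 = 10.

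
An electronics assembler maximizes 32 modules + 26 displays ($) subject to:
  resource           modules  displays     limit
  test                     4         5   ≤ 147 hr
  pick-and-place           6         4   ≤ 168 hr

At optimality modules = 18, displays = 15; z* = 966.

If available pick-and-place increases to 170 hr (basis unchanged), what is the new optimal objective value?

974

Check each constraint at x*: test 147/147 (tight); pick-and-place 168/168 (tight).
Dual feasibility on the basic columns requires 4·y_test + 6·y_pick-and-place = 32, 5·y_test + 4·y_pick-and-place = 26.
→ y_test = 2 and y_pick-and-place = 4.
Δz = y_pick-and-place·Δb = 4 × (2) = 8, so new z* = 966 + 8 = 974.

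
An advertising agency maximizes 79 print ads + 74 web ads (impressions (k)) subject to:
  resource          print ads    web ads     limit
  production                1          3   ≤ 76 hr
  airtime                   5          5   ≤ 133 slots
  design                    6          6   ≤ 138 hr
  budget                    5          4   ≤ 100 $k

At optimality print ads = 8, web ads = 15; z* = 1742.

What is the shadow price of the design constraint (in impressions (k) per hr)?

Binding: design and budget. Non-binding: production (23 unused), airtime (18 unused).
By complementary slackness, y = 0 for the non-binding constraints.
The binding rows give the dual system: 6·y_design + 5·y_budget = 79 and 6·y_design + 4·y_budget = 74.
This yields shadow prices y_design = 9, y_budget = 5.
Shadow price of design = 9.

9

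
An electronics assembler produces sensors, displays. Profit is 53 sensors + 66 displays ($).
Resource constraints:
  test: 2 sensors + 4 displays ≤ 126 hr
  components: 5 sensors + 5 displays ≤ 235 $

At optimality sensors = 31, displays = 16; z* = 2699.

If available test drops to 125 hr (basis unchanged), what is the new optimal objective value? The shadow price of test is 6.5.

Δb = -1, so new z* = 2699 + (6.5)·(-1) = 2699 − 6.5 = 2692.5.

2692.5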